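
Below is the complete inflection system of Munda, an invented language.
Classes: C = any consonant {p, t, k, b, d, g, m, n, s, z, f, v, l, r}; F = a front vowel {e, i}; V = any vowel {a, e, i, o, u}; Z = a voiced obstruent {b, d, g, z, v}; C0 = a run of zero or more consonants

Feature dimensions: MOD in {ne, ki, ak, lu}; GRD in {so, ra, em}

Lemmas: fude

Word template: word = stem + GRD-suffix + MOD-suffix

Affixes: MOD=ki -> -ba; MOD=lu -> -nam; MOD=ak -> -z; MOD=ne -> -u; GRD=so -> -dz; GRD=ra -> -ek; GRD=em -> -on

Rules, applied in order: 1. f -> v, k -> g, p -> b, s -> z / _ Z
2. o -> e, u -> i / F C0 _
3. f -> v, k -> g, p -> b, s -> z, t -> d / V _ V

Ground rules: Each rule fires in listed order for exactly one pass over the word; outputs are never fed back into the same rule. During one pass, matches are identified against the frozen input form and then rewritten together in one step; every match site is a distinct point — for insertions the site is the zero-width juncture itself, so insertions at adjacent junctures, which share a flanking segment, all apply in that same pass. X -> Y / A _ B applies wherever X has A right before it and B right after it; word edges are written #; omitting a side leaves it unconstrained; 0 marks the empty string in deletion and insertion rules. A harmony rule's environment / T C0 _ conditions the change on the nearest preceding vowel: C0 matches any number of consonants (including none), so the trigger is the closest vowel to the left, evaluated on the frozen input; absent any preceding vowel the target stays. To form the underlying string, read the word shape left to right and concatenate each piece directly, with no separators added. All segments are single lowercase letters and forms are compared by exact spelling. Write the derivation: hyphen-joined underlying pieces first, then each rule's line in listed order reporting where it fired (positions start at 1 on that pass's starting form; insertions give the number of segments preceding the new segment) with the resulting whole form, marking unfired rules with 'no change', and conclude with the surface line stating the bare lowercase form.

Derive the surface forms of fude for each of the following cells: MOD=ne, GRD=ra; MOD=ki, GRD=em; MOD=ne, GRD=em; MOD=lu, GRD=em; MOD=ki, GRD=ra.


cell MOD=ne, GRD=ra:
underlying: fude-ek-u
1. f -> v, k -> g, p -> b, s -> z / _ Z: no change
2. o -> e, u -> i / F C0 _: fires at position(s) 7: fudeeki
3. f -> v, k -> g, p -> b, s -> z, t -> d / V _ V: fires at position(s) 6: fudeegi
surface: fudeegi

cell MOD=ki, GRD=em:
underlying: fude-on-ba
1. f -> v, k -> g, p -> b, s -> z / _ Z: no change
2. o -> e, u -> i / F C0 _: fires at position(s) 5: fudeenba
3. f -> v, k -> g, p -> b, s -> z, t -> d / V _ V: no change
surface: fudeenba

cell MOD=ne, GRD=em:
underlying: fude-on-u
1. f -> v, k -> g, p -> b, s -> z / _ Z: no change
2. o -> e, u -> i / F C0 _: fires at position(s) 5: fudeenu
3. f -> v, k -> g, p -> b, s -> z, t -> d / V _ V: no change
surface: fudeenu

cell MOD=lu, GRD=em:
underlying: fude-on-nam
1. f -> v, k -> g, p -> b, s -> z / _ Z: no change
2. o -> e, u -> i / F C0 _: fires at position(s) 5: fudeennam
3. f -> v, k -> g, p -> b, s -> z, t -> d / V _ V: no change
surface: fudeennam

cell MOD=ki, GRD=ra:
underlying: fude-ek-ba
1. f -> v, k -> g, p -> b, s -> z / _ Z: fires at position(s) 6: fudeegba
2. o -> e, u -> i / F C0 _: no change
3. f -> v, k -> g, p -> b, s -> z, t -> d / V _ V: no change
surface: fudeegba


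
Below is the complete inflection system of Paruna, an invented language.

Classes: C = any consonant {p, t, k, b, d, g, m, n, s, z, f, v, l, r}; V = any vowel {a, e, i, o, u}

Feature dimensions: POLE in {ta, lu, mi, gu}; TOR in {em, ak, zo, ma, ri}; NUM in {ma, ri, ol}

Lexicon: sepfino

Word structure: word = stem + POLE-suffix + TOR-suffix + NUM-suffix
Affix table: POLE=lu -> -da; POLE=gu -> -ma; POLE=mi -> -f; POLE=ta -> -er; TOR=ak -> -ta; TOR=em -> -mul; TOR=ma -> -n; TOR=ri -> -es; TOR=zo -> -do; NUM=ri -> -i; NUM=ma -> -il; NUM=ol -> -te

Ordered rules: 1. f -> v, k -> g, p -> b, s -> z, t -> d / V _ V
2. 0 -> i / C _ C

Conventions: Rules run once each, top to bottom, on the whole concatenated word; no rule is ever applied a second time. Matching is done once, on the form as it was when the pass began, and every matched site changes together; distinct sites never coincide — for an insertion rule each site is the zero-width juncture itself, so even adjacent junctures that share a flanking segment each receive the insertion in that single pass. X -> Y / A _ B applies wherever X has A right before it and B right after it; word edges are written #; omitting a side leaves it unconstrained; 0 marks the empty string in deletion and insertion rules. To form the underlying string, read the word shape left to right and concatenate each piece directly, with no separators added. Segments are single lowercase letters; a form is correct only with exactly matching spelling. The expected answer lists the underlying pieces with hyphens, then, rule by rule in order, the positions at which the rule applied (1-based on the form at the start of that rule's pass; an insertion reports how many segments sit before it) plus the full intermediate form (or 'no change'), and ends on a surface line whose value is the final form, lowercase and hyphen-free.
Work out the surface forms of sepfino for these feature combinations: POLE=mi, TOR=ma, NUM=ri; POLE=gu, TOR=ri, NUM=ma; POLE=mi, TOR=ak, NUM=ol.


cell POLE=mi, TOR=ma, NUM=ri:
underlying: sepfino-f-n-i
1. f -> v, k -> g, p -> b, s -> z, t -> d / V _ V: no change
2. 0 -> i / C _ C: inserts after position(s) 3, 8: sepifinofini
surface: sepifinofini

cell POLE=gu, TOR=ri, NUM=ma:
underlying: sepfino-ma-es-il
1. f -> v, k -> g, p -> b, s -> z, t -> d / V _ V: fires at position(s) 11: sepfinomaezil
2. 0 -> i / C _ C: inserts after position(s) 3: sepifinomaezil
surface: sepifinomaezil

cell POLE=mi, TOR=ak, NUM=ol:
underlying: sepfino-f-ta-te
1. f -> v, k -> g, p -> b, s -> z, t -> d / V _ V: fires at position(s) 11: sepfinoftade
2. 0 -> i / C _ C: inserts after position(s) 3, 8: sepifinofitade
surface: sepifinofitade


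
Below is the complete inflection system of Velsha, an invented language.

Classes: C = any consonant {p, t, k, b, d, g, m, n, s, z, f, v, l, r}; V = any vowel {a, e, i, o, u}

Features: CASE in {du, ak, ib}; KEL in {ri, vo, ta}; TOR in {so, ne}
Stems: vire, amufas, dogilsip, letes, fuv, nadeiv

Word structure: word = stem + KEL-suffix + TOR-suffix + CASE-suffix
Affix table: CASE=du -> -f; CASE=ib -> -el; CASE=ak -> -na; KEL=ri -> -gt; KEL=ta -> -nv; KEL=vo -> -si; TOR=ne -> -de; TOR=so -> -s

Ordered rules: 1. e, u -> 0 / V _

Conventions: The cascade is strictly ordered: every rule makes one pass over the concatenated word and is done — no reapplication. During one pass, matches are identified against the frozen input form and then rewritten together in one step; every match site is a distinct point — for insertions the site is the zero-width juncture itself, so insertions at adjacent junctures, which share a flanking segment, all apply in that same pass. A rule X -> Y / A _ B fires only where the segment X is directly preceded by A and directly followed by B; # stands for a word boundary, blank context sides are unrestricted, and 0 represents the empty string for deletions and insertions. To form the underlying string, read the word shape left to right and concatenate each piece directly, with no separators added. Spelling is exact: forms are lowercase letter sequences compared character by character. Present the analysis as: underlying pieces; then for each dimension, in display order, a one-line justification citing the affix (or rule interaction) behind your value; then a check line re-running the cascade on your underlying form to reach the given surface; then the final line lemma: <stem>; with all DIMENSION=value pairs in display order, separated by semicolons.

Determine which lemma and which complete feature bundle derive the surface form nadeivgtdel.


underlying: nadeiv-gt-de-el
CASE=ib - signalled by the affix -el
KEL=ri - signalled by the affix -gt
TOR=ne - signalled by the affix -de
check: nadeivgtdeel -> nadeivgtdel
lemma: nadeiv; CASE=ib; KEL=ri; TOR=ne


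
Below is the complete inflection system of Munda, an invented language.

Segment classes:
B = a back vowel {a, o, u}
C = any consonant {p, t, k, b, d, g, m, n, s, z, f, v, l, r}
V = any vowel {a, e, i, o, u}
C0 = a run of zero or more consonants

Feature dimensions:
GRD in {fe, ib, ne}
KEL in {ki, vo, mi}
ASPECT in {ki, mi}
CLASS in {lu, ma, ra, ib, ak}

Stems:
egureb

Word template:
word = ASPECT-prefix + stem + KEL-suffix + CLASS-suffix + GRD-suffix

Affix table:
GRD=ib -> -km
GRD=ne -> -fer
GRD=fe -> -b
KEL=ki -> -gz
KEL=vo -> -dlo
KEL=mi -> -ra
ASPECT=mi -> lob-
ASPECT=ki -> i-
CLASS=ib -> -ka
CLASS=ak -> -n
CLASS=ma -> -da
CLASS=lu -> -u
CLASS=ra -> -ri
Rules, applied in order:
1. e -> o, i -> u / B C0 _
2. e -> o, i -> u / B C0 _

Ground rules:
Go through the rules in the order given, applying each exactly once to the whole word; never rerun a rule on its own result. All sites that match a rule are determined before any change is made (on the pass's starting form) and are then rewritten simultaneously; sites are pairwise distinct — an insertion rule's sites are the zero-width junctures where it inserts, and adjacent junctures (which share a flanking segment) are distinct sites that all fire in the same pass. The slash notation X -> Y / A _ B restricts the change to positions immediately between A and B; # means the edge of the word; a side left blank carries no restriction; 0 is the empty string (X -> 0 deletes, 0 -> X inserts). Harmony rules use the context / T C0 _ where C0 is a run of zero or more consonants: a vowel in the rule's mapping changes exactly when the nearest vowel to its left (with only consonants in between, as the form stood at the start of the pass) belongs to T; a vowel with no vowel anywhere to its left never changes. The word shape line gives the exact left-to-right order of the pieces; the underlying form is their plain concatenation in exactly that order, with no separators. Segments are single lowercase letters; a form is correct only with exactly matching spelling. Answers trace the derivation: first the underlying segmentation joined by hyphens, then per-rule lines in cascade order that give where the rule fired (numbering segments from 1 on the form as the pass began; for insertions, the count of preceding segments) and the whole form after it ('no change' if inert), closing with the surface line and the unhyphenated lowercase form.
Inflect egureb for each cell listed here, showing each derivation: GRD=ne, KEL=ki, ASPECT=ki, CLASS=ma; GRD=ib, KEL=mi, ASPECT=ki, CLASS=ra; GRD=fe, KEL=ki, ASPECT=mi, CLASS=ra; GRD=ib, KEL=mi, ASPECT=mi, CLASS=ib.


cell GRD=ne, KEL=ki, ASPECT=ki, CLASS=ma:
underlying: i-egureb-gz-da-fer
1. e -> o, i -> u / B C0 _: fires at position(s) 6, 13: iegurobgzdafor
2. e -> o, i -> u / B C0 _: no change
surface: iegurobgzdafor

cell GRD=ib, KEL=mi, ASPECT=ki, CLASS=ra:
underlying: i-egureb-ra-ri-km
1. e -> o, i -> u / B C0 _: fires at position(s) 6, 11: iegurobrarukm
2. e -> o, i -> u / B C0 _: no change
surface: iegurobrarukm

cell GRD=fe, KEL=ki, ASPECT=mi, CLASS=ra:
underlying: lob-egureb-gz-ri-b
1. e -> o, i -> u / B C0 _: fires at position(s) 4, 8: lobogurobgzrib
2. e -> o, i -> u / B C0 _: fires at position(s) 13: lobogurobgzrub
surface: lobogurobgzrub

cell GRD=ib, KEL=mi, ASPECT=mi, CLASS=ib:
underlying: lob-egureb-ra-ka-km
1. e -> o, i -> u / B C0 _: fires at position(s) 4, 8: lobogurobrakakm
2. e -> o, i -> u / B C0 _: no change
surface: lobogurobrakakm


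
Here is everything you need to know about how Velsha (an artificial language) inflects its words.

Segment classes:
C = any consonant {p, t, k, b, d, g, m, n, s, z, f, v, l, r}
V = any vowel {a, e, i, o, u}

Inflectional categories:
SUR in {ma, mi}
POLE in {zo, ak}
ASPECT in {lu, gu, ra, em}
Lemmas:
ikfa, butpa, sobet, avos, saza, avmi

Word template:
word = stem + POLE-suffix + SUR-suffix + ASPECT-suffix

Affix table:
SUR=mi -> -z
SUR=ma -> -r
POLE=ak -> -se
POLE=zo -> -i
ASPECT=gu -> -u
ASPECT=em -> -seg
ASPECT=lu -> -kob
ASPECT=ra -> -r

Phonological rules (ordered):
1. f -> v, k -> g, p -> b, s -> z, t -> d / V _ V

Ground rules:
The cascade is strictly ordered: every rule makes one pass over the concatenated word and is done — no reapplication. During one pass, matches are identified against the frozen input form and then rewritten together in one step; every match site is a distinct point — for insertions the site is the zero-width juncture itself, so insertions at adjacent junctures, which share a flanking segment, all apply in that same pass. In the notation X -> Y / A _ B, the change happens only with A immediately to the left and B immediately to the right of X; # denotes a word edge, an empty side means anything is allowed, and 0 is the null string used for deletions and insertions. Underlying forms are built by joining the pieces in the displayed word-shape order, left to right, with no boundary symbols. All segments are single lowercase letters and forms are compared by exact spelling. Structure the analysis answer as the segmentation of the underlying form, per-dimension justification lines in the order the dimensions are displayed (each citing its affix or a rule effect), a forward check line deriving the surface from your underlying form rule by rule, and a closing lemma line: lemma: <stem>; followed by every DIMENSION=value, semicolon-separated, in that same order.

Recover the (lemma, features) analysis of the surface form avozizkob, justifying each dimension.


underlying: avos-i-z-kob
SUR=mi - signalled by the affix -z
POLE=zo - signalled by the affix -i
ASPECT=lu - signalled by the affix -kob
check: avosizkob -> avozizkob
lemma: avos; SUR=mi; POLE=zo; ASPECT=lu


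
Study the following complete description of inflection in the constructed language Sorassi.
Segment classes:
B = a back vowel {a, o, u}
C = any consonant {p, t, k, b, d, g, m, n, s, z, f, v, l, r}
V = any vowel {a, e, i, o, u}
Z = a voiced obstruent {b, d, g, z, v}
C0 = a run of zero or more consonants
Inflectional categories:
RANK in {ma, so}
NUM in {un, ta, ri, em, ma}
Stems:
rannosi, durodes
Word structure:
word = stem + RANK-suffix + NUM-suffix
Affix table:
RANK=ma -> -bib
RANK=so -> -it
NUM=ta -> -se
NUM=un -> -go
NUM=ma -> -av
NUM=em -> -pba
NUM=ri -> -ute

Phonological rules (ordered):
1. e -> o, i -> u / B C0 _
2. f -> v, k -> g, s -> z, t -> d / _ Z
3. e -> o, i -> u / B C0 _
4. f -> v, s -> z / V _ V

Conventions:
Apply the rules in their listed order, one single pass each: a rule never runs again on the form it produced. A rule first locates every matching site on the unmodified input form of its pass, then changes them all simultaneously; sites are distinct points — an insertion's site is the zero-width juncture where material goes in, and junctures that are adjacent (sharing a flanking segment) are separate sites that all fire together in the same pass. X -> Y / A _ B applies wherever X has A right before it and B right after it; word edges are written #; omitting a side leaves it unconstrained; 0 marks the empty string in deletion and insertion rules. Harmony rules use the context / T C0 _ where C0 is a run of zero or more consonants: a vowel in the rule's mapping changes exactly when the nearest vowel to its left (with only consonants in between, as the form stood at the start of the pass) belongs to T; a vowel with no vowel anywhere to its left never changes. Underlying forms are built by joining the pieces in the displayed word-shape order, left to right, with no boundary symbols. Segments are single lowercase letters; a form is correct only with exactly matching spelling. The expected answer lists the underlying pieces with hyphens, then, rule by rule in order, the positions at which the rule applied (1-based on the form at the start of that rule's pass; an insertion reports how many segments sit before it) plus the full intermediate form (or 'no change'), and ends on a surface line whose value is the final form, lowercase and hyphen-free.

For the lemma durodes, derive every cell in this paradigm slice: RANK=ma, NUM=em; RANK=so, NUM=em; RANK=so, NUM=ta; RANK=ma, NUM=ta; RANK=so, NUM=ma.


cell RANK=ma, NUM=em:
underlying: durodes-bib-pba
1. e -> o, i -> u / B C0 _: fires at position(s) 6: durodosbibpba
2. f -> v, k -> g, s -> z, t -> d / _ Z: fires at position(s) 7: durodozbibpba
3. e -> o, i -> u / B C0 _: fires at position(s) 9: durodozbubpba
4. f -> v, s -> z / V _ V: no change
surface: durodozbubpba

cell RANK=so, NUM=em:
underlying: durodes-it-pba
1. e -> o, i -> u / B C0 _: fires at position(s) 6: durodositpba
2. f -> v, k -> g, s -> z, t -> d / _ Z: no change
3. e -> o, i -> u / B C0 _: fires at position(s) 8: durodosutpba
4. f -> v, s -> z / V _ V: fires at position(s) 7: durodozutpba
surface: durodozutpba

cell RANK=so, NUM=ta:
underlying: durodes-it-se
1. e -> o, i -> u / B C0 _: fires at position(s) 6: durodositse
2. f -> v, k -> g, s -> z, t -> d / _ Z: no change
3. e -> o, i -> u / B C0 _: fires at position(s) 8: durodosutse
4. f -> v, s -> z / V _ V: fires at position(s) 7: durodozutse
surface: durodozutse

cell RANK=ma, NUM=ta:
underlying: durodes-bib-se
1. e -> o, i -> u / B C0 _: fires at position(s) 6: durodosbibse
2. f -> v, k -> g, s -> z, t -> d / _ Z: fires at position(s) 7: durodozbibse
3. e -> o, i -> u / B C0 _: fires at position(s) 9: durodozbubse
4. f -> v, s -> z / V _ V: no change
surface: durodozbubse

cell RANK=so, NUM=ma:
underlying: durodes-it-av
1. e -> o, i -> u / B C0 _: fires at position(s) 6: durodositav
2. f -> v, k -> g, s -> z, t -> d / _ Z: no change
3. e -> o, i -> u / B C0 _: fires at position(s) 8: durodosutav
4. f -> v, s -> z / V _ V: fires at position(s) 7: durodozutav
surface: durodozutav


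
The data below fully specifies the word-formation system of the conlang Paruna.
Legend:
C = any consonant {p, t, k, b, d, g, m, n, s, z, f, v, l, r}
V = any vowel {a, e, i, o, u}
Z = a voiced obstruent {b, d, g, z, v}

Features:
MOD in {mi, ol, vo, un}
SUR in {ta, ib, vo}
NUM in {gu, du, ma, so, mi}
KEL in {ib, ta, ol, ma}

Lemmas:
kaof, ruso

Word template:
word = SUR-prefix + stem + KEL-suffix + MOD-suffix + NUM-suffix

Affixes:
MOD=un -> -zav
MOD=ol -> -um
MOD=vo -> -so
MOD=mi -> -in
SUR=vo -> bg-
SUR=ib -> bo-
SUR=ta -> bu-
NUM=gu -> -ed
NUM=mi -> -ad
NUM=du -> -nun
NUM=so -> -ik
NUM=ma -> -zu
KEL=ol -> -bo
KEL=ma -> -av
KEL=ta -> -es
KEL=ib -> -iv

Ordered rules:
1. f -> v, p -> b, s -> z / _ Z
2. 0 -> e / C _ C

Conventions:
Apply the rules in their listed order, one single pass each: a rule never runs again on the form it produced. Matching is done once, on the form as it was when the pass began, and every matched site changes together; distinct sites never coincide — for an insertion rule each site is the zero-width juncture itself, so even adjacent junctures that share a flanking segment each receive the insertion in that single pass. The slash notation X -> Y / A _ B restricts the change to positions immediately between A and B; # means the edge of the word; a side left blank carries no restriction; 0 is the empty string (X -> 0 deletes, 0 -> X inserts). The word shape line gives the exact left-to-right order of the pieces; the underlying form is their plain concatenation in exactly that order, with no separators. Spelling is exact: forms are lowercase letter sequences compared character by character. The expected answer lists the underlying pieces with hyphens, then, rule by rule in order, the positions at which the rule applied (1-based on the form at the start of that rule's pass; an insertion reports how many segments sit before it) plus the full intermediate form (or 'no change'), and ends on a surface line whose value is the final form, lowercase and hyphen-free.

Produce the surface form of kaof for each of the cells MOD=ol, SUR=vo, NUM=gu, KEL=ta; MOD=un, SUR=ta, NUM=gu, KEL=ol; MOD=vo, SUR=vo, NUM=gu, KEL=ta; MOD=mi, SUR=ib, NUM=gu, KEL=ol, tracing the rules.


cell MOD=ol, SUR=vo, NUM=gu, KEL=ta:
underlying: bg-kaof-es-um-ed
1. f -> v, p -> b, s -> z / _ Z: no change
2. 0 -> e / C _ C: inserts after position(s) 1, 2: begekaofesumed
surface: begekaofesumed

cell MOD=un, SUR=ta, NUM=gu, KEL=ol:
underlying: bu-kaof-bo-zav-ed
1. f -> v, p -> b, s -> z / _ Z: fires at position(s) 6: bukaovbozaved
2. 0 -> e / C _ C: inserts after position(s) 6: bukaovebozaved
surface: bukaovebozaved

cell MOD=vo, SUR=vo, NUM=gu, KEL=ta:
underlying: bg-kaof-es-so-ed
1. f -> v, p -> b, s -> z / _ Z: no change
2. 0 -> e / C _ C: inserts after position(s) 1, 2, 8: begekaofesesoed
surface: begekaofesesoed

cell MOD=mi, SUR=ib, NUM=gu, KEL=ol:
underlying: bo-kaof-bo-in-ed
1. f -> v, p -> b, s -> z / _ Z: fires at position(s) 6: bokaovboined
2. 0 -> e / C _ C: inserts after position(s) 6: bokaoveboined
surface: bokaoveboined


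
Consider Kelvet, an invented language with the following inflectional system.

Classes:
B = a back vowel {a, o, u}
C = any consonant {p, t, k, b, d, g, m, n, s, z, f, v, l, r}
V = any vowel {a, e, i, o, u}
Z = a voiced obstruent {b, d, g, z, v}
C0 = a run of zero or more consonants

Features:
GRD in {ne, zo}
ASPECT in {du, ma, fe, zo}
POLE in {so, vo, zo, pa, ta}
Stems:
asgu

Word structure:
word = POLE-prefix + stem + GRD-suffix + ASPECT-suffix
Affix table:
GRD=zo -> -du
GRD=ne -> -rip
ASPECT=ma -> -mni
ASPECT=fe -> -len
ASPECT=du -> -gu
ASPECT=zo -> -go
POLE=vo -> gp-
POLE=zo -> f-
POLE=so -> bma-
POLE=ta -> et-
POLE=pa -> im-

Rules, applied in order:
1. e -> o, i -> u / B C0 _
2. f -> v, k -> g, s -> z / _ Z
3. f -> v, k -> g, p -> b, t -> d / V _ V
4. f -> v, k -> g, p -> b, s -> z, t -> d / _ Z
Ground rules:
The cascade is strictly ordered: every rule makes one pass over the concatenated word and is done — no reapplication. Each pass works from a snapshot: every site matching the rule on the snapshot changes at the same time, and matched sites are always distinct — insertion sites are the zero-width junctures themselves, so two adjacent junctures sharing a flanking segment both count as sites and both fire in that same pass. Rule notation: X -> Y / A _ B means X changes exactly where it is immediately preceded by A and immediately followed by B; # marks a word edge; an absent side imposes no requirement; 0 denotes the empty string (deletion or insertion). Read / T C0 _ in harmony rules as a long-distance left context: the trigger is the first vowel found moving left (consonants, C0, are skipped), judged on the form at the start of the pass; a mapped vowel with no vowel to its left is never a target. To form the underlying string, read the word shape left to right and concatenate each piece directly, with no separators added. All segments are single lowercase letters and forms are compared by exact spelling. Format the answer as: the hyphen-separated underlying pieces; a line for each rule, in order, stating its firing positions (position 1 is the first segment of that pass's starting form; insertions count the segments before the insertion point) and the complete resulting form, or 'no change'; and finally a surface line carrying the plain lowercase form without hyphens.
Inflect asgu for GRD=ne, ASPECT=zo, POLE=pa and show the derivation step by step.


underlying: im-asgu-rip-go
1. e -> o, i -> u / B C0 _: fires at position(s) 8: imasgurupgo
2. f -> v, k -> g, s -> z / _ Z: fires at position(s) 4: imazgurupgo
3. f -> v, k -> g, p -> b, t -> d / V _ V: no change
4. f -> v, k -> g, p -> b, s -> z, t -> d / _ Z: fires at position(s) 9: imazgurubgo
surface: imazgurubgo


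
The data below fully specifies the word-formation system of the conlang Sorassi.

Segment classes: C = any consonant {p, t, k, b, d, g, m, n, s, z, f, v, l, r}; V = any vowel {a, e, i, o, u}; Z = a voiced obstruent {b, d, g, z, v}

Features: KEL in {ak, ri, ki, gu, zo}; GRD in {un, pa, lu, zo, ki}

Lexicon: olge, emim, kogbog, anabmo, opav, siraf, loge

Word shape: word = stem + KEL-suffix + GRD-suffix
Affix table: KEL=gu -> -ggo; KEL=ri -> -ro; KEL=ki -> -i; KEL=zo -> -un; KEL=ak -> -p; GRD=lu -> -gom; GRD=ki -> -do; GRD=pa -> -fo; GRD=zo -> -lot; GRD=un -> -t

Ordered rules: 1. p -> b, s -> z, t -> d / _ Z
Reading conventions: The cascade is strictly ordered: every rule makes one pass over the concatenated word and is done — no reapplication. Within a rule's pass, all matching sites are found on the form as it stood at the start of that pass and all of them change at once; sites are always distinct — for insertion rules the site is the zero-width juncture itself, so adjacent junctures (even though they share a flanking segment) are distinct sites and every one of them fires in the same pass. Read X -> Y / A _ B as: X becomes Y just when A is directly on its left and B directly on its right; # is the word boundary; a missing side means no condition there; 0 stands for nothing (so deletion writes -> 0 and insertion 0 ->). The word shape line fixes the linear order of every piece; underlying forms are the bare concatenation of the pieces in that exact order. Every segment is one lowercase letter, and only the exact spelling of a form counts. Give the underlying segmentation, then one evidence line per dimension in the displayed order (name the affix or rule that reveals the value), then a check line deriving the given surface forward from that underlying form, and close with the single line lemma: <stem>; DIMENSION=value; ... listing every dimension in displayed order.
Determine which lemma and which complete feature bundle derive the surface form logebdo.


underlying: loge-p-do
KEL=ak - signalled by the affix -p
GRD=ki - signalled by the affix -do
check: logepdo -> logebdo
lemma: loge; KEL=ak; GRD=ki


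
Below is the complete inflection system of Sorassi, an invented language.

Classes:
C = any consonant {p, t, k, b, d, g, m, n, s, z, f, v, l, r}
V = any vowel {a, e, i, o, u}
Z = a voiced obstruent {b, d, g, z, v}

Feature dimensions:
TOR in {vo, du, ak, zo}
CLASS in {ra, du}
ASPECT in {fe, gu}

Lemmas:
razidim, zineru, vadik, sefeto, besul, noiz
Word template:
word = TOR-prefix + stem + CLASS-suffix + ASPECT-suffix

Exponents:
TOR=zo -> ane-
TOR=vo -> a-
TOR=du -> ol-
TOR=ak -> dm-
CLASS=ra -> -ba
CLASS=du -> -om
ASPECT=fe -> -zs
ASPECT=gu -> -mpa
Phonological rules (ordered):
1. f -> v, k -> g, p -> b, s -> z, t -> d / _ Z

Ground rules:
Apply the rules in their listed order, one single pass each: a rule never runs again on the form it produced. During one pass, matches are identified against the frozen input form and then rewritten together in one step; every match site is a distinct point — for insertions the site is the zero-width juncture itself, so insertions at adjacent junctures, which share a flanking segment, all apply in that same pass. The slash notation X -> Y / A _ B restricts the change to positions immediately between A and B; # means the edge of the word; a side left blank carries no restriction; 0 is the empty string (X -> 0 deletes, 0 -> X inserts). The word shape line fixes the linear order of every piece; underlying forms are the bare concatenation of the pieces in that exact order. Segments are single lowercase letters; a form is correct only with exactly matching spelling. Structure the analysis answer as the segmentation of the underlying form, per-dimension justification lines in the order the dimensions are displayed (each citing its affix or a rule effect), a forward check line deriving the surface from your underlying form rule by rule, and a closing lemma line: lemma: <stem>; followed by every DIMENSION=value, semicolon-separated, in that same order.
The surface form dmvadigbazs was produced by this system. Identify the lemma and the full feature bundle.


underlying: dm-vadik-ba-zs
TOR=ak - signalled by the affix dm-
CLASS=ra - signalled by the affix -ba
ASPECT=fe - signalled by the affix -zs
check: dmvadikbazs -> dmvadigbazs
lemma: vadik; TOR=ak; CLASS=ra; ASPECT=fe


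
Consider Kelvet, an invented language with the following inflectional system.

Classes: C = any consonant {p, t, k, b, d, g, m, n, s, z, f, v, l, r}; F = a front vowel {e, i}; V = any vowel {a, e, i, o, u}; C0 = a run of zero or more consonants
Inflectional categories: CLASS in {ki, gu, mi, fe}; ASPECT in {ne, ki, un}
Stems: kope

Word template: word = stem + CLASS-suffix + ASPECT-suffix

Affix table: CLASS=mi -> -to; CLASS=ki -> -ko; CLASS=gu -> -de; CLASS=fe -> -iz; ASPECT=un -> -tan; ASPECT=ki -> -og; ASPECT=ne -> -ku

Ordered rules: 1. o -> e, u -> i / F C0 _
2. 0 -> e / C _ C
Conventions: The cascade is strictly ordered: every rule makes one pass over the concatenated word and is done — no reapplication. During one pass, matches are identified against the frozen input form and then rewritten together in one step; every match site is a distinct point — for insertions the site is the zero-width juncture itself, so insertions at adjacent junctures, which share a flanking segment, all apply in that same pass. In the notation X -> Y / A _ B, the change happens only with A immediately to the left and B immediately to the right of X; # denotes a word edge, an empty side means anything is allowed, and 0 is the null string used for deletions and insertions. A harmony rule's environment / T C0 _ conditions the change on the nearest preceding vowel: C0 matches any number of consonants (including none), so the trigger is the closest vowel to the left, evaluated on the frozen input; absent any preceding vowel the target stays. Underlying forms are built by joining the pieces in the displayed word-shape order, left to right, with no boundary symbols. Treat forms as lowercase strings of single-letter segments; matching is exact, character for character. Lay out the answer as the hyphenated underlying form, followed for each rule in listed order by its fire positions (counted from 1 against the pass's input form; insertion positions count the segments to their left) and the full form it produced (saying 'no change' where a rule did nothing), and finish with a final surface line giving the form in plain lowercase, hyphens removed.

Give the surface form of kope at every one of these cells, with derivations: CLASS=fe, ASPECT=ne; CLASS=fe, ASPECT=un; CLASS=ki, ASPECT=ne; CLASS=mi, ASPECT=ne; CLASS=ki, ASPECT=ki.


cell CLASS=fe, ASPECT=ne:
underlying: kope-iz-ku
1. o -> e, u -> i / F C0 _: fires at position(s) 8: kopeizki
2. 0 -> e / C _ C: inserts after position(s) 6: kopeizeki
surface: kopeizeki

cell CLASS=fe, ASPECT=un:
underlying: kope-iz-tan
1. o -> e, u -> i / F C0 _: no change
2. 0 -> e / C _ C: inserts after position(s) 6: kopeizetan
surface: kopeizetan

cell CLASS=ki, ASPECT=ne:
underlying: kope-ko-ku
1. o -> e, u -> i / F C0 _: fires at position(s) 6: kopekeku
2. 0 -> e / C _ C: no change
surface: kopekeku

cell CLASS=mi, ASPECT=ne:
underlying: kope-to-ku
1. o -> e, u -> i / F C0 _: fires at position(s) 6: kopeteku
2. 0 -> e / C _ C: no change
surface: kopeteku

cell CLASS=ki, ASPECT=ki:
underlying: kope-ko-og
1. o -> e, u -> i / F C0 _: fires at position(s) 6: kopekeog
2. 0 -> e / C _ C: no change
surface: kopekeog


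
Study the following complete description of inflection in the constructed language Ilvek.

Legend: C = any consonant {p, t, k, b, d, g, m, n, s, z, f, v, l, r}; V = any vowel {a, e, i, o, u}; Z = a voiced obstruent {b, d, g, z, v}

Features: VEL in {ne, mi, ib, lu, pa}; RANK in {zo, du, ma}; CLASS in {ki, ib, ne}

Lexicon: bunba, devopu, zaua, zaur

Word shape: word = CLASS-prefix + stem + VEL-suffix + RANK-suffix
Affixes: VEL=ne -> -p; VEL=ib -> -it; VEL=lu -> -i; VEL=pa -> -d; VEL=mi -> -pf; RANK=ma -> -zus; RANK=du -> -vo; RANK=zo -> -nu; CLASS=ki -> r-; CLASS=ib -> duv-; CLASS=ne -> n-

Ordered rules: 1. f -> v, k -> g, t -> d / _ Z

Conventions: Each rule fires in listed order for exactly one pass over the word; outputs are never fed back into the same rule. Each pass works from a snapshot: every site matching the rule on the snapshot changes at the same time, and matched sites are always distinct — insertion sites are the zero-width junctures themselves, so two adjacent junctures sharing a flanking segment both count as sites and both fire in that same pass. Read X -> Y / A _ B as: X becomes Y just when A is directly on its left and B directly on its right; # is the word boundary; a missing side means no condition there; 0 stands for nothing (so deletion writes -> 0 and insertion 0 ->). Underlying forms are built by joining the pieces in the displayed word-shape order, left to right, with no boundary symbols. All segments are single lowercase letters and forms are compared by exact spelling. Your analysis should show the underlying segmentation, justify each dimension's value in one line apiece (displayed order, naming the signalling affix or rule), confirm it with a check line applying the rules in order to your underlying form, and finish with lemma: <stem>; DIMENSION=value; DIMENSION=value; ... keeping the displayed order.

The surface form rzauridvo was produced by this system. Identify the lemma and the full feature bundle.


underlying: r-zaur-it-vo
VEL=ib - signalled by the affix -it
RANK=du - signalled by the affix -vo
CLASS=ki - signalled by the affix r-
check: rzauritvo -> rzauridvo
lemma: zaur; VEL=ib; RANK=du; CLASS=ki


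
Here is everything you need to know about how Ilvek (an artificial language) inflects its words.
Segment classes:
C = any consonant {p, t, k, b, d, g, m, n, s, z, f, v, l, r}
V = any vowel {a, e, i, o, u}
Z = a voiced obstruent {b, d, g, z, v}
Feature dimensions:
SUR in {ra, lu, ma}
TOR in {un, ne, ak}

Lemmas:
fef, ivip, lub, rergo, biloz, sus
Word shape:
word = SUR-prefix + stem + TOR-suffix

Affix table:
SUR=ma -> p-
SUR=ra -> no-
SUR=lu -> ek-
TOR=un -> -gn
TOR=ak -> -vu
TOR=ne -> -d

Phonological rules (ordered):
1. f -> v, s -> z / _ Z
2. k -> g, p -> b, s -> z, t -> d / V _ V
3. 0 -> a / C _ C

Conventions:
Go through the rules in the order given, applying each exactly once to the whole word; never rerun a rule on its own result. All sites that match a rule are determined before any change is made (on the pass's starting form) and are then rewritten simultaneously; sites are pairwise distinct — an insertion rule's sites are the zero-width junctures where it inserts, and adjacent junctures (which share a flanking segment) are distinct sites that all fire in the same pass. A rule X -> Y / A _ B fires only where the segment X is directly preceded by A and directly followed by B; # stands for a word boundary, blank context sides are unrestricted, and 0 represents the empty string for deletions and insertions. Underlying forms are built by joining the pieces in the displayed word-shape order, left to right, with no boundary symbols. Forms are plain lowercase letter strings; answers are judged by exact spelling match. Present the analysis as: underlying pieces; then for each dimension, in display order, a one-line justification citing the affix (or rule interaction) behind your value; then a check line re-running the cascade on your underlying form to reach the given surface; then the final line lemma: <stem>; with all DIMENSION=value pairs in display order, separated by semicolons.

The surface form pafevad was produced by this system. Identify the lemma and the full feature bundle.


underlying: p-fef-d
SUR=ma - signalled by the affix p-
TOR=ne - signalled by the affix -d
check: pfefd -> pfevd -> pfevd -> pafevad
lemma: fef; SUR=ma; TOR=ne


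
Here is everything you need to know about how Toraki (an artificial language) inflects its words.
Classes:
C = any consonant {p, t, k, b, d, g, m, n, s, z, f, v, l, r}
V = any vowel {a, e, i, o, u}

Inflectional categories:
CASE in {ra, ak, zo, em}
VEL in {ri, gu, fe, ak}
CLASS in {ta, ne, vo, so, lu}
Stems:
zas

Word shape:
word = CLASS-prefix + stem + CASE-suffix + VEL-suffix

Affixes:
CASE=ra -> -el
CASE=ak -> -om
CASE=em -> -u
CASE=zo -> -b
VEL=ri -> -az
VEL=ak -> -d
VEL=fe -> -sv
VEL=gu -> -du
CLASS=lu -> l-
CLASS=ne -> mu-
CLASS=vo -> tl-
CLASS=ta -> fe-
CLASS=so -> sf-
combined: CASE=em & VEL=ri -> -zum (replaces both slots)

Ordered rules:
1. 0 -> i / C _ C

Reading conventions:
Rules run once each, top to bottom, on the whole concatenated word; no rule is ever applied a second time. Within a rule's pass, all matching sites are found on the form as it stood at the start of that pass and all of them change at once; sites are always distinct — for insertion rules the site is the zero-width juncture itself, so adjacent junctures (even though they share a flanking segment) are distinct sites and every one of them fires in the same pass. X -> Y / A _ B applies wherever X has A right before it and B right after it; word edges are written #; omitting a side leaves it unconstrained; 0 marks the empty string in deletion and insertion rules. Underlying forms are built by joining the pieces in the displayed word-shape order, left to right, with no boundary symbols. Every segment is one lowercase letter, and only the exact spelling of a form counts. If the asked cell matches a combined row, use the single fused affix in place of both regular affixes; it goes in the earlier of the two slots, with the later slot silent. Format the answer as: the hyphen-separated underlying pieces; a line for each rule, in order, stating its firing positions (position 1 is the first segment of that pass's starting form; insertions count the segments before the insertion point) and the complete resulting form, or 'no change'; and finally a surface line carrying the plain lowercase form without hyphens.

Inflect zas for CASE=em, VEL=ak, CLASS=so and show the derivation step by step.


underlying: sf-zas-u-d
1. 0 -> i / C _ C: inserts after position(s) 1, 2: sifizasud
surface: sifizasud


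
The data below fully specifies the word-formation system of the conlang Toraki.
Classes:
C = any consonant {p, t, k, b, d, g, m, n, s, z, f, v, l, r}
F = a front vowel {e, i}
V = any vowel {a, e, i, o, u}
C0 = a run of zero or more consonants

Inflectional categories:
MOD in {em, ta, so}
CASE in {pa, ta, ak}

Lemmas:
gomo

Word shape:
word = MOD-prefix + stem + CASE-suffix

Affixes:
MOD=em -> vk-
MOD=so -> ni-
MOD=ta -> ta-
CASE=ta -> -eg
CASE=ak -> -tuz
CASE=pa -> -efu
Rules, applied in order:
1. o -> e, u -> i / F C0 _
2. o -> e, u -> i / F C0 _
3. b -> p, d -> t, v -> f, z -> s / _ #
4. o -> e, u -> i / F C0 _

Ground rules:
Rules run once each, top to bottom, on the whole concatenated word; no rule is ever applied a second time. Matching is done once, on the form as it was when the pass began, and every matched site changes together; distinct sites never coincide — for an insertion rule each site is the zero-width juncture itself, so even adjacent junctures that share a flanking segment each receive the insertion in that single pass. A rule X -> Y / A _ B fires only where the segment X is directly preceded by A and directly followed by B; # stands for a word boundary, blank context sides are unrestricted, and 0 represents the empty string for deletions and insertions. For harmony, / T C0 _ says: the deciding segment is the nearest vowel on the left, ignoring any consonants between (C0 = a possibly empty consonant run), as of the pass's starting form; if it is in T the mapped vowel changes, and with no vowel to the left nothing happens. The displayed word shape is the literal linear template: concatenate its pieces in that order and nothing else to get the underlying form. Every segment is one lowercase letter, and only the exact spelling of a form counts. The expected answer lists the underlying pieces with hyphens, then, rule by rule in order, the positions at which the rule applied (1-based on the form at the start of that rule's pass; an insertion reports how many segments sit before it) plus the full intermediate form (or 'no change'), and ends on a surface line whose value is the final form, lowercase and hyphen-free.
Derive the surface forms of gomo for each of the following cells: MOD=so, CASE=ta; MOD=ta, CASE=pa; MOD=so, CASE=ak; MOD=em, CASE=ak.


cell MOD=so, CASE=ta:
underlying: ni-gomo-eg
1. o -> e, u -> i / F C0 _: fires at position(s) 4: nigemoeg
2. o -> e, u -> i / F C0 _: fires at position(s) 6: nigemeeg
3. b -> p, d -> t, v -> f, z -> s / _ #: no change
4. o -> e, u -> i / F C0 _: no change
surface: nigemeeg

cell MOD=ta, CASE=pa:
underlying: ta-gomo-efu
1. o -> e, u -> i / F C0 _: fires at position(s) 9: tagomoefi
2. o -> e, u -> i / F C0 _: no change
3. b -> p, d -> t, v -> f, z -> s / _ #: no change
4. o -> e, u -> i / F C0 _: no change
surface: tagomoefi

cell MOD=so, CASE=ak:
underlying: ni-gomo-tuz
1. o -> e, u -> i / F C0 _: fires at position(s) 4: nigemotuz
2. o -> e, u -> i / F C0 _: fires at position(s) 6: nigemetuz
3. b -> p, d -> t, v -> f, z -> s / _ #: fires at position(s) 9: nigemetus
4. o -> e, u -> i / F C0 _: fires at position(s) 8: nigemetis
surface: nigemetis

cell MOD=em, CASE=ak:
underlying: vk-gomo-tuz
1. o -> e, u -> i / F C0 _: no change
2. o -> e, u -> i / F C0 _: no change
3. b -> p, d -> t, v -> f, z -> s / _ #: fires at position(s) 9: vkgomotus
4. o -> e, u -> i / F C0 _: no change
surface: vkgomotus
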